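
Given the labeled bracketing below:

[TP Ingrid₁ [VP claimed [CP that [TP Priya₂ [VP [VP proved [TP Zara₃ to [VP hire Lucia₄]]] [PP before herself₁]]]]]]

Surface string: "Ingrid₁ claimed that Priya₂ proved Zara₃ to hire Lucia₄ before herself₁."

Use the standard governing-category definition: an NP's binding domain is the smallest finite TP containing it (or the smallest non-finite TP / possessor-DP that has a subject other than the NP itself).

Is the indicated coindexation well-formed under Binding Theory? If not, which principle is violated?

Principle A

The two coindexed NPs are *Ingrid₁* and *herself₁*.
*herself₁* is an anaphor. Principle A requires it to be bound within its binding domain — the embedded TP, whose subject is Priya₂.
Within that domain it is c-commanded by *Priya₂*, which does not share its index.
*Ingrid₁* does c-command the anaphor, but from outside its binding domain.
The anaphor is unbound in its domain → Principle A violation.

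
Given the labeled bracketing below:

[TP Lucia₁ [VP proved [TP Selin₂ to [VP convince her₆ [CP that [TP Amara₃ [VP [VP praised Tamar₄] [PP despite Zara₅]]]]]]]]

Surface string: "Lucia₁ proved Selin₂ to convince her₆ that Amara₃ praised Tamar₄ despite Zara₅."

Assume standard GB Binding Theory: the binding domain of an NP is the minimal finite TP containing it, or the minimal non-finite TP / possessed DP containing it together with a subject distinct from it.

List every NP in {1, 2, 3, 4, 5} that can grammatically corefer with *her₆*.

*her* is a pronoun, so Principle B applies: it must be free in its binding domain.
Binding domain of *her₆*: the embedded TP, whose subject is Selin₂.
*Lucia₁* c-commands the pronoun but from outside its binding domain, and is not c-commanded by it → coindexation permitted.
*Selin₂* c-commands the pronoun within its binding domain → coindexation would violate Principle B.
*Amara₃*: the pronoun c-commands this R-expression → coindexation would violate Principle C on *Amara₃*.
*Tamar₄*: the pronoun c-commands this R-expression → coindexation would violate Principle C on *Tamar₄*.
*Zara₅*: the pronoun c-commands this R-expression → coindexation would violate Principle C on *Zara₅*.

{1}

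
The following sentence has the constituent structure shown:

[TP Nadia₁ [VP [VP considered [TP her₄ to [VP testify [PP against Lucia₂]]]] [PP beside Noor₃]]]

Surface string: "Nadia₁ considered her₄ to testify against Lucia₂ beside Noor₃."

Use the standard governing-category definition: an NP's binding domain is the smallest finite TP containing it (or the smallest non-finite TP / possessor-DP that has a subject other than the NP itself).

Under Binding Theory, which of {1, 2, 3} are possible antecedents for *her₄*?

{3}

*her* is a pronoun, so Principle B applies: it must be free in its binding domain.
Binding domain of *her₄*: the matrix TP, whose subject is Nadia₁.
*Nadia₁* c-commands the pronoun within its binding domain → coindexation would violate Principle B.
*Lucia₂*: the pronoun c-commands this R-expression → coindexation would violate Principle C on *Lucia₂*.
*Noor₃* and the pronoun do not c-command one another → neither Principle B nor Principle C is at stake; coindexation permitted.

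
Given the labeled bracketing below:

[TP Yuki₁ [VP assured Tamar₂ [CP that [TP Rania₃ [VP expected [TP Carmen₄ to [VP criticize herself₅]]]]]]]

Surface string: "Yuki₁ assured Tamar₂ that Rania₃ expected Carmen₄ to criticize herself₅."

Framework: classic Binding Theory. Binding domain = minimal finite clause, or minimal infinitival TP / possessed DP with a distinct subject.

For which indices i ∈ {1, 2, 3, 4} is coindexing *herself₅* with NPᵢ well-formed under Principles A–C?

*herself* is an anaphor, so Principle A applies: it must be bound in its binding domain.
Binding domain of *herself₅*: the embedded TP, whose subject is Carmen₄.
*Yuki₁* c-commands the anaphor but is outside its binding domain → cannot satisfy Principle A.
*Tamar₂* c-commands the anaphor but is outside its binding domain → cannot satisfy Principle A.
*Rania₃* c-commands the anaphor but is outside its binding domain → cannot satisfy Principle A.
*Carmen₄* c-commands the anaphor within its binding domain → licit binder.

{4}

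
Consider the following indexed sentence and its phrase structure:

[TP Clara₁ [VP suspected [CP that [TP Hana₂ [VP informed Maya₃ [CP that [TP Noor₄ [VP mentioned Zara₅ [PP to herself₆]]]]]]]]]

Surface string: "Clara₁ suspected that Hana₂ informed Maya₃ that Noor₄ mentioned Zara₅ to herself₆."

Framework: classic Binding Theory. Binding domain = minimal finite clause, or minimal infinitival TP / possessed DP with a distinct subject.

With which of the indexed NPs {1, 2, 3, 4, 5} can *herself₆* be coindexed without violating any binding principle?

{4, 5}

*herself* is an anaphor, so Principle A applies: it must be bound in its binding domain.
Binding domain of *herself₆*: the embedded TP, whose subject is Noor₄.
*Clara₁* c-commands the anaphor but is outside its binding domain → cannot satisfy Principle A.
*Hana₂* c-commands the anaphor but is outside its binding domain → cannot satisfy Principle A.
*Maya₃* c-commands the anaphor but is outside its binding domain → cannot satisfy Principle A.
*Noor₄* c-commands the anaphor within its binding domain → licit binder.
*Zara₅* c-commands the anaphor within its binding domain → licit binder.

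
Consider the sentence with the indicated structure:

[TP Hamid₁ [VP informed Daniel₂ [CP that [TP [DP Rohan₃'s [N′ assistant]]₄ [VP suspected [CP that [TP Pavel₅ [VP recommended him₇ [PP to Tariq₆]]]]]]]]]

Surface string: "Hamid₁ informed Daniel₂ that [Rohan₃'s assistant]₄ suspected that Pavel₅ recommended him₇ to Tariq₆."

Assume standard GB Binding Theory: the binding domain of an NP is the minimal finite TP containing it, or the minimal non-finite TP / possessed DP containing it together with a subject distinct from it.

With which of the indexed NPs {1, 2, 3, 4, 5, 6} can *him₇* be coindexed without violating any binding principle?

{1, 2, 3, 4}

*him* is a pronoun, so Principle B applies: it must be free in its binding domain.
Binding domain of *him₇*: the embedded TP, whose subject is Pavel₅.
*Hamid₁* c-commands the pronoun but from outside its binding domain, and is not c-commanded by it → coindexation permitted.
*Daniel₂* c-commands the pronoun but from outside its binding domain, and is not c-commanded by it → coindexation permitted.
*Rohan₃* and the pronoun do not c-command one another → neither Principle B nor Principle C is at stake; coindexation permitted.
*[Rohan₃'s assistant]₄* c-commands the pronoun but from outside its binding domain, and is not c-commanded by it → coindexation permitted.
*Pavel₅* c-commands the pronoun within its binding domain → coindexation would violate Principle B.
*Tariq₆*: the pronoun c-commands this R-expression → coindexation would violate Principle C on *Tariq₆*.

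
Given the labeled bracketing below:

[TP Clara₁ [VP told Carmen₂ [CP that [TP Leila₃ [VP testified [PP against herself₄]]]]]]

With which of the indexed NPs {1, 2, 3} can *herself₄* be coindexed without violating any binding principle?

*herself* is an anaphor, so Principle A applies: it must be bound in its binding domain.
Binding domain of *herself₄*: the embedded TP, whose subject is Leila₃.
*Clara₁* c-commands the anaphor but is outside its binding domain → cannot satisfy Principle A.
*Carmen₂* c-commands the anaphor but is outside its binding domain → cannot satisfy Principle A.
*Leila₃* c-commands the anaphor within its binding domain → licit binder.

{3}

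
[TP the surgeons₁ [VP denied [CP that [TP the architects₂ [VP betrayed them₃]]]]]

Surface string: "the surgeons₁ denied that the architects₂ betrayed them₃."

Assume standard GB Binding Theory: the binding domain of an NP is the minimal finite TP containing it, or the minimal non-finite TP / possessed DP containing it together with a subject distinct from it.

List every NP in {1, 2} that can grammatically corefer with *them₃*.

*them* is a pronoun, so Principle B applies: it must be free in its binding domain.
Binding domain of *them₃*: the embedded TP, whose subject is the architects₂.
*the surgeons₁* c-commands the pronoun but from outside its binding domain, and is not c-commanded by it → coindexation permitted.
*the architects₂* c-commands the pronoun within its binding domain → coindexation would violate Principle B.

{1}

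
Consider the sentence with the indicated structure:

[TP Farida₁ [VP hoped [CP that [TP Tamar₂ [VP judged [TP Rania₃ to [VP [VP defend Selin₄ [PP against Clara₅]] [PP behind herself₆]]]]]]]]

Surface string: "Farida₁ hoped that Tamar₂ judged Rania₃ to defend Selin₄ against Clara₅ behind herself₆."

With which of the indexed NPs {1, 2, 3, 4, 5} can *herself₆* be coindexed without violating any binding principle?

{3}

*herself* is an anaphor, so Principle A applies: it must be bound in its binding domain.
Binding domain of *herself₆*: the embedded TP, whose subject is Rania₃.
*Farida₁* c-commands the anaphor but is outside its binding domain → cannot satisfy Principle A.
*Tamar₂* c-commands the anaphor but is outside its binding domain → cannot satisfy Principle A.
*Rania₃* c-commands the anaphor within its binding domain → licit binder.
*Selin₄* does not c-command the anaphor → cannot bind it.
*Clara₅* does not c-command the anaphor → cannot bind it.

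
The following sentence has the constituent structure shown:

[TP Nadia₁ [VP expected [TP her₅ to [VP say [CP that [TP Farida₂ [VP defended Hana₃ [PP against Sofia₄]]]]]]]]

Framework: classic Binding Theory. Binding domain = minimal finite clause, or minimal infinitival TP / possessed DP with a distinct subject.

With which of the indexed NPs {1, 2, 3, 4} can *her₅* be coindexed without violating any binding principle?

none

*her* is a pronoun, so Principle B applies: it must be free in its binding domain.
Binding domain of *her₅*: the matrix TP, whose subject is Nadia₁.
*Nadia₁* c-commands the pronoun within its binding domain → coindexation would violate Principle B.
*Farida₂*: the pronoun c-commands this R-expression → coindexation would violate Principle C on *Farida₂*.
*Hana₃*: the pronoun c-commands this R-expression → coindexation would violate Principle C on *Hana₃*.
*Sofia₄*: the pronoun c-commands this R-expression → coindexation would violate Principle C on *Sofia₄*.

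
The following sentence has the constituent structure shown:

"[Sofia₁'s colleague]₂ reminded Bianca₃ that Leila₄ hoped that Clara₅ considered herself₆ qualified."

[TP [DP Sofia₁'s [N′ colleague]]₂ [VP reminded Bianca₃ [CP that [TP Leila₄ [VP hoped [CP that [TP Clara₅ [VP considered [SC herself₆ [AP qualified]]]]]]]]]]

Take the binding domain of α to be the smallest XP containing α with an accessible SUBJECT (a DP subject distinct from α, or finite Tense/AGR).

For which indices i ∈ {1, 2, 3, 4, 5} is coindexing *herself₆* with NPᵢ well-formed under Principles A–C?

*herself* is an anaphor, so Principle A applies: it must be bound in its binding domain.
Binding domain of *herself₆*: the embedded TP, whose subject is Clara₅.
*Sofia₁* does not c-command the anaphor → cannot bind it.
*[Sofia₁'s colleague]₂* c-commands the anaphor but is outside its binding domain → cannot satisfy Principle A.
*Bianca₃* c-commands the anaphor but is outside its binding domain → cannot satisfy Principle A.
*Leila₄* c-commands the anaphor but is outside its binding domain → cannot satisfy Principle A.
*Clara₅* c-commands the anaphor within its binding domain → licit binder.

{5}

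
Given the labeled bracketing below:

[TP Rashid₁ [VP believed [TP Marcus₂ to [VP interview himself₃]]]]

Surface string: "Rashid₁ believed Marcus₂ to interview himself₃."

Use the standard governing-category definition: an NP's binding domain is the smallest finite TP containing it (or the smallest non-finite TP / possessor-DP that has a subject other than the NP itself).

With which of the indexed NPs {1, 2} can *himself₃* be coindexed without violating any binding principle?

*himself* is an anaphor, so Principle A applies: it must be bound in its binding domain.
Binding domain of *himself₃*: the embedded TP, whose subject is Marcus₂.
*Rashid₁* c-commands the anaphor but is outside its binding domain → cannot satisfy Principle A.
*Marcus₂* c-commands the anaphor within its binding domain → licit binder.

{2}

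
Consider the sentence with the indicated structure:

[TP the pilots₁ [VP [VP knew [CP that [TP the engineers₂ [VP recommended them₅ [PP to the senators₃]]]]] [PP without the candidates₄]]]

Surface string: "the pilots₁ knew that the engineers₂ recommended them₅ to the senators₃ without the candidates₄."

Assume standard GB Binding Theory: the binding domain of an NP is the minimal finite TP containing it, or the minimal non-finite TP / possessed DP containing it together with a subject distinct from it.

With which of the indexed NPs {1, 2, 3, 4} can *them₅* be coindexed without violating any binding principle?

{1, 4}

*them* is a pronoun, so Principle B applies: it must be free in its binding domain.
Binding domain of *them₅*: the embedded TP, whose subject is the engineers₂.
*the pilots₁* c-commands the pronoun but from outside its binding domain, and is not c-commanded by it → coindexation permitted.
*the engineers₂* c-commands the pronoun within its binding domain → coindexation would violate Principle B.
*the senators₃*: the pronoun c-commands this R-expression → coindexation would violate Principle C on *the senators₃*.
*the candidates₄* and the pronoun do not c-command one another → neither Principle B nor Principle C is at stake; coindexation permitted.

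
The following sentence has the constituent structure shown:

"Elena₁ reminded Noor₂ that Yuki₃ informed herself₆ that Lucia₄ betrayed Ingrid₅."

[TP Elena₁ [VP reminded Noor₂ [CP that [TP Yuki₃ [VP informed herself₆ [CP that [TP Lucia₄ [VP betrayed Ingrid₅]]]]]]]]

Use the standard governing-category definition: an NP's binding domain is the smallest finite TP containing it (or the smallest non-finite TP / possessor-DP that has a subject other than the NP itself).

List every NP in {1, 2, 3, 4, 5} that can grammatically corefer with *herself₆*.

{3}

*herself* is an anaphor, so Principle A applies: it must be bound in its binding domain.
Binding domain of *herself₆*: the embedded TP, whose subject is Yuki₃.
*Elena₁* c-commands the anaphor but is outside its binding domain → cannot satisfy Principle A.
*Noor₂* c-commands the anaphor but is outside its binding domain → cannot satisfy Principle A.
*Yuki₃* c-commands the anaphor within its binding domain → licit binder.
*Lucia₄* does not c-command the anaphor → cannot bind it.
*Ingrid₅* does not c-command the anaphor → cannot bind it.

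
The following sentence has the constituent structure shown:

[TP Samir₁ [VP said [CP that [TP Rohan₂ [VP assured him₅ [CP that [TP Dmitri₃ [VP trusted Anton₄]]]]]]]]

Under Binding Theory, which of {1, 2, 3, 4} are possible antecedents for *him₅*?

{1}

*him* is a pronoun, so Principle B applies: it must be free in its binding domain.
Binding domain of *him₅*: the embedded TP, whose subject is Rohan₂.
*Samir₁* c-commands the pronoun but from outside its binding domain, and is not c-commanded by it → coindexation permitted.
*Rohan₂* c-commands the pronoun within its binding domain → coindexation would violate Principle B.
*Dmitri₃*: the pronoun c-commands this R-expression → coindexation would violate Principle C on *Dmitri₃*.
*Anton₄*: the pronoun c-commands this R-expression → coindexation would violate Principle C on *Anton₄*.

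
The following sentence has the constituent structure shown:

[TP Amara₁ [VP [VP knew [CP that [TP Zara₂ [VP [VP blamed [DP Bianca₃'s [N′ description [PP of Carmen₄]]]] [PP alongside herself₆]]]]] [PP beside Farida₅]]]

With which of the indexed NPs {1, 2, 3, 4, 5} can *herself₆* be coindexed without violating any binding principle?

{2}

*herself* is an anaphor, so Principle A applies: it must be bound in its binding domain.
Binding domain of *herself₆*: the embedded TP, whose subject is Zara₂.
*Amara₁* c-commands the anaphor but is outside its binding domain → cannot satisfy Principle A.
*Zara₂* c-commands the anaphor within its binding domain → licit binder.
*Bianca₃* does not c-command the anaphor → cannot bind it.
*Carmen₄* does not c-command the anaphor → cannot bind it.
*Farida₅* does not c-command the anaphor → cannot bind it.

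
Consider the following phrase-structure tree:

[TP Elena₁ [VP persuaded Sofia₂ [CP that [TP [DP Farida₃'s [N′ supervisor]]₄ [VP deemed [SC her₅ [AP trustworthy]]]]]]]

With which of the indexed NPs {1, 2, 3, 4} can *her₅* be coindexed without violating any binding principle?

{1, 2, 3}

*her* is a pronoun, so Principle B applies: it must be free in its binding domain.
Binding domain of *her₅*: the embedded TP, whose subject is [Farida₃'s supervisor]₄.
*Elena₁* c-commands the pronoun but from outside its binding domain, and is not c-commanded by it → coindexation permitted.
*Sofia₂* c-commands the pronoun but from outside its binding domain, and is not c-commanded by it → coindexation permitted.
*Farida₃* and the pronoun do not c-command one another → neither Principle B nor Principle C is at stake; coindexation permitted.
*[Farida₃'s supervisor]₄* c-commands the pronoun within its binding domain → coindexation would violate Principle B.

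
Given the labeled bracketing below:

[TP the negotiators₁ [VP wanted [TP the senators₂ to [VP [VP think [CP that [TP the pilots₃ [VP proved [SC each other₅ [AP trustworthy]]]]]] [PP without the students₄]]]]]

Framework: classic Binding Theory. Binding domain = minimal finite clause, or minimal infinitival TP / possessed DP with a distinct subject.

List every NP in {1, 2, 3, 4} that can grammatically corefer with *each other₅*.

{3}

*each other* is an anaphor, so Principle A applies: it must be bound in its binding domain.
Binding domain of *each other₅*: the embedded TP, whose subject is the pilots₃.
*the negotiators₁* c-commands the anaphor but is outside its binding domain → cannot satisfy Principle A.
*the senators₂* c-commands the anaphor but is outside its binding domain → cannot satisfy Principle A.
*the pilots₃* c-commands the anaphor within its binding domain → licit binder.
*the students₄* does not c-command the anaphor → cannot bind it.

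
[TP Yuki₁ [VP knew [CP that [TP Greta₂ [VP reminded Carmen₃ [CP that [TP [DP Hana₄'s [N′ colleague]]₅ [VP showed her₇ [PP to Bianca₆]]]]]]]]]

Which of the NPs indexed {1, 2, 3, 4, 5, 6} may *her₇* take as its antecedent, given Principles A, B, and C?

{1, 2, 3, 4}

*her* is a pronoun, so Principle B applies: it must be free in its binding domain.
Binding domain of *her₇*: the embedded TP, whose subject is [Hana₄'s colleague]₅.
*Yuki₁* c-commands the pronoun but from outside its binding domain, and is not c-commanded by it → coindexation permitted.
*Greta₂* c-commands the pronoun but from outside its binding domain, and is not c-commanded by it → coindexation permitted.
*Carmen₃* c-commands the pronoun but from outside its binding domain, and is not c-commanded by it → coindexation permitted.
*Hana₄* and the pronoun do not c-command one another → neither Principle B nor Principle C is at stake; coindexation permitted.
*[Hana₄'s colleague]₅* c-commands the pronoun within its binding domain → coindexation would violate Principle B.
*Bianca₆*: the pronoun c-commands this R-expression → coindexation would violate Principle C on *Bianca₆*.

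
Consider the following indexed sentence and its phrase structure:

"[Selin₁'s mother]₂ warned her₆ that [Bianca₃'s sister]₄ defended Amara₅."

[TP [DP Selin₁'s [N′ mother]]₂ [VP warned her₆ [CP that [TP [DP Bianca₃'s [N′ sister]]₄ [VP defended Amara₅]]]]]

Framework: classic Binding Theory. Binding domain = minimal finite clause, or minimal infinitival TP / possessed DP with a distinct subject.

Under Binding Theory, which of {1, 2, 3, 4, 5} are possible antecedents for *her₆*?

*her* is a pronoun, so Principle B applies: it must be free in its binding domain.
Binding domain of *her₆*: the matrix TP, whose subject is [Selin₁'s mother]₂.
*Selin₁* and the pronoun do not c-command one another → neither Principle B nor Principle C is at stake; coindexation permitted.
*[Selin₁'s mother]₂* c-commands the pronoun within its binding domain → coindexation would violate Principle B.
*Bianca₃*: the pronoun c-commands this R-expression → coindexation would violate Principle C on *Bianca₃*.
*[Bianca₃'s sister]₄*: the pronoun c-commands this R-expression → coindexation would violate Principle C on *[Bianca₃'s sister]₄*.
*Amara₅*: the pronoun c-commands this R-expression → coindexation would violate Principle C on *Amara₅*.

{1}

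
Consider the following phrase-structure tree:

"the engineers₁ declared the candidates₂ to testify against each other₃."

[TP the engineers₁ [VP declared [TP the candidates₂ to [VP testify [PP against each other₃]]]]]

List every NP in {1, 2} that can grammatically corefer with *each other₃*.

*each other* is an anaphor, so Principle A applies: it must be bound in its binding domain.
Binding domain of *each other₃*: the embedded TP, whose subject is the candidates₂.
*the engineers₁* c-commands the anaphor but is outside its binding domain → cannot satisfy Principle A.
*the candidates₂* c-commands the anaphor within its binding domain → licit binder.

{2}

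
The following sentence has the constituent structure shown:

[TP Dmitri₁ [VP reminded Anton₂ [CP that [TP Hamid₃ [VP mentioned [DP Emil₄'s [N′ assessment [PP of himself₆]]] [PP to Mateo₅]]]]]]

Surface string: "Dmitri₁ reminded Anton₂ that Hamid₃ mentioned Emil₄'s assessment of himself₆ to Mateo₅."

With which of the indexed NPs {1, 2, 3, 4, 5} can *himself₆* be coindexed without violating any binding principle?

*himself* is an anaphor, so Principle A applies: it must be bound in its binding domain.
Binding domain of *himself₆*: the possessed DP, whose subject is Emil₄.
*Dmitri₁* c-commands the anaphor but is outside its binding domain → cannot satisfy Principle A.
*Anton₂* c-commands the anaphor but is outside its binding domain → cannot satisfy Principle A.
*Hamid₃* c-commands the anaphor but is outside its binding domain → cannot satisfy Principle A.
*Emil₄* c-commands the anaphor within its binding domain → licit binder.
*Mateo₅* does not c-command the anaphor → cannot bind it.

{4}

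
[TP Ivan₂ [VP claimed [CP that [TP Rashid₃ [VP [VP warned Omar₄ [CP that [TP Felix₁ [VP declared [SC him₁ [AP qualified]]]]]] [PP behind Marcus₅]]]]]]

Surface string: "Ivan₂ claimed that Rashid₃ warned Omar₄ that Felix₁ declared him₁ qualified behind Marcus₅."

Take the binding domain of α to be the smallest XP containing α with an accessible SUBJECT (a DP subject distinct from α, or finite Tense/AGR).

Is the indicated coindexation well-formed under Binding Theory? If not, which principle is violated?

Principle B

The two coindexed NPs are *Felix₁* and *him₁*.
*him₁* is a pronoun. Its binding domain is the embedded TP, whose subject is Felix₁.
*Felix₁* c-commands it within that domain and carries the same index.
The pronoun is locally bound → Principle B violation.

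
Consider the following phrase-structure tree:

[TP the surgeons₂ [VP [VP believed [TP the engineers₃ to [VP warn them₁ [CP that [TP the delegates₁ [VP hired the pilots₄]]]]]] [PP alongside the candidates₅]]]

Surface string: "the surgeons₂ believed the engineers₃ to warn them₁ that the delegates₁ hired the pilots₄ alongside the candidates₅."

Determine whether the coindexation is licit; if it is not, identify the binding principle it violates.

The two coindexed NPs are *them₁* and *the delegates₁*.
*the delegates₁* is an R-expression. Principle C requires it to be free everywhere.
*them₁* c-commands it and carries the same index.
The R-expression is bound → Principle C violation.

Principle C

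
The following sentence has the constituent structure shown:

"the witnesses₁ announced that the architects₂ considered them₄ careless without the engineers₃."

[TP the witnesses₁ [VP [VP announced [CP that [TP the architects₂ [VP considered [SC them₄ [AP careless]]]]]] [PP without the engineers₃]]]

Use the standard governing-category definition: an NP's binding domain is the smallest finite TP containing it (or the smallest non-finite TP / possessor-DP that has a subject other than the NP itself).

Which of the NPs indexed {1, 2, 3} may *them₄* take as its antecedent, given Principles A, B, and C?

{1, 3}

*them* is a pronoun, so Principle B applies: it must be free in its binding domain.
Binding domain of *them₄*: the embedded TP, whose subject is the architects₂.
*the witnesses₁* c-commands the pronoun but from outside its binding domain, and is not c-commanded by it → coindexation permitted.
*the architects₂* c-commands the pronoun within its binding domain → coindexation would violate Principle B.
*the engineers₃* and the pronoun do not c-command one another → neither Principle B nor Principle C is at stake; coindexation permitted.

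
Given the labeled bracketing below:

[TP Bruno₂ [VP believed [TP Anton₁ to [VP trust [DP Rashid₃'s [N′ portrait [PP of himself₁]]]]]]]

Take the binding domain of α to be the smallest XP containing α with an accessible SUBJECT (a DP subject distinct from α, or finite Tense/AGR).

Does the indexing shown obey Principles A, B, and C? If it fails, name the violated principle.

The two coindexed NPs are *Anton₁* and *himself₁*.
*himself₁* is an anaphor. Principle A requires it to be bound within its binding domain — the possessed DP, whose subject is Rashid₃.
Within that domain it is c-commanded by *Rashid₃*, which does not share its index.
*Anton₁* does c-command the anaphor, but from outside its binding domain.
The anaphor is unbound in its domain → Principle A violation.

Principle A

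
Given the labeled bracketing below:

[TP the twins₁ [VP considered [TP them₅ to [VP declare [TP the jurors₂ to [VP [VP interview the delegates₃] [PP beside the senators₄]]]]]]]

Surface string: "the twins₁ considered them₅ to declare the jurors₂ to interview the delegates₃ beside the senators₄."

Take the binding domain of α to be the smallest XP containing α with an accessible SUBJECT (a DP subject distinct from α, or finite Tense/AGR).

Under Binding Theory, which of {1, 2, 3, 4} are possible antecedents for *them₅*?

none

*them* is a pronoun, so Principle B applies: it must be free in its binding domain.
Binding domain of *them₅*: the matrix TP, whose subject is the twins₁.
*the twins₁* c-commands the pronoun within its binding domain → coindexation would violate Principle B.
*the jurors₂*: the pronoun c-commands this R-expression → coindexation would violate Principle C on *the jurors₂*.
*the delegates₃*: the pronoun c-commands this R-expression → coindexation would violate Principle C on *the delegates₃*.
*the senators₄*: the pronoun c-commands this R-expression → coindexation would violate Principle C on *the senators₄*.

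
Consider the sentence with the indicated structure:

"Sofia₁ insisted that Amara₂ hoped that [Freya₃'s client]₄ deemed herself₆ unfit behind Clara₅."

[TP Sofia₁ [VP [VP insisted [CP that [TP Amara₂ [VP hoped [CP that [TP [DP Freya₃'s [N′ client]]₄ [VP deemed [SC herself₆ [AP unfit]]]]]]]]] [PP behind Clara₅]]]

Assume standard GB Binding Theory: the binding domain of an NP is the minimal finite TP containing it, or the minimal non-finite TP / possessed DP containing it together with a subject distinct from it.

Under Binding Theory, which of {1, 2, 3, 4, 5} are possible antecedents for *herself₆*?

*herself* is an anaphor, so Principle A applies: it must be bound in its binding domain.
Binding domain of *herself₆*: the embedded TP, whose subject is [Freya₃'s client]₄.
*Sofia₁* c-commands the anaphor but is outside its binding domain → cannot satisfy Principle A.
*Amara₂* c-commands the anaphor but is outside its binding domain → cannot satisfy Principle A.
*Freya₃* does not c-command the anaphor → cannot bind it.
*[Freya₃'s client]₄* c-commands the anaphor within its binding domain → licit binder.
*Clara₅* does not c-command the anaphor → cannot bind it.

{4}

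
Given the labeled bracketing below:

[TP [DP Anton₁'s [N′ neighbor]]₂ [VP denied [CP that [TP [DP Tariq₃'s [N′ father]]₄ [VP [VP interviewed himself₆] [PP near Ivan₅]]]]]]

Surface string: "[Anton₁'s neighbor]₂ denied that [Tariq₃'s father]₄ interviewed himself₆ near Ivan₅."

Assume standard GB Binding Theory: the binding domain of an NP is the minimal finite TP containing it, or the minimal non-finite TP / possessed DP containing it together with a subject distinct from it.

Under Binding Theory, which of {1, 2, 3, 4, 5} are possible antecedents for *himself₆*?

{4}

*himself* is an anaphor, so Principle A applies: it must be bound in its binding domain.
Binding domain of *himself₆*: the embedded TP, whose subject is [Tariq₃'s father]₄.
*Anton₁* does not c-command the anaphor → cannot bind it.
*[Anton₁'s neighbor]₂* c-commands the anaphor but is outside its binding domain → cannot satisfy Principle A.
*Tariq₃* does not c-command the anaphor → cannot bind it.
*[Tariq₃'s father]₄* c-commands the anaphor within its binding domain → licit binder.
*Ivan₅* does not c-command the anaphor → cannot bind it.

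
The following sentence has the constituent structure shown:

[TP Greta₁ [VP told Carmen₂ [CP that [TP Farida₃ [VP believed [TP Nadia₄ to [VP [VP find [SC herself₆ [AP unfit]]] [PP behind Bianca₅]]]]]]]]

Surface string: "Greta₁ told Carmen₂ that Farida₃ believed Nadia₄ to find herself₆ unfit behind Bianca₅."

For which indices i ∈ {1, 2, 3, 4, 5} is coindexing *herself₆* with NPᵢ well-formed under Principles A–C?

*herself* is an anaphor, so Principle A applies: it must be bound in its binding domain.
Binding domain of *herself₆*: the embedded TP, whose subject is Nadia₄.
*Greta₁* c-commands the anaphor but is outside its binding domain → cannot satisfy Principle A.
*Carmen₂* c-commands the anaphor but is outside its binding domain → cannot satisfy Principle A.
*Farida₃* c-commands the anaphor but is outside its binding domain → cannot satisfy Principle A.
*Nadia₄* c-commands the anaphor within its binding domain → licit binder.
*Bianca₅* does not c-command the anaphor → cannot bind it.

{4}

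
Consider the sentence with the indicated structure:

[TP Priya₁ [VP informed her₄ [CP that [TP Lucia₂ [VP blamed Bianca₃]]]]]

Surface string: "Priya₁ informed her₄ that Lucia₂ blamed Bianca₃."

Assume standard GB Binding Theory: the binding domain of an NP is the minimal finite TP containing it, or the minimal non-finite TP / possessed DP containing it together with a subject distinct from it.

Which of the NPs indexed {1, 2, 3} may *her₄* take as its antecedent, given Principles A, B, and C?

*her* is a pronoun, so Principle B applies: it must be free in its binding domain.
Binding domain of *her₄*: the matrix TP, whose subject is Priya₁.
*Priya₁* c-commands the pronoun within its binding domain → coindexation would violate Principle B.
*Lucia₂*: the pronoun c-commands this R-expression → coindexation would violate Principle C on *Lucia₂*.
*Bianca₃*: the pronoun c-commands this R-expression → coindexation would violate Principle C on *Bianca₃*.

none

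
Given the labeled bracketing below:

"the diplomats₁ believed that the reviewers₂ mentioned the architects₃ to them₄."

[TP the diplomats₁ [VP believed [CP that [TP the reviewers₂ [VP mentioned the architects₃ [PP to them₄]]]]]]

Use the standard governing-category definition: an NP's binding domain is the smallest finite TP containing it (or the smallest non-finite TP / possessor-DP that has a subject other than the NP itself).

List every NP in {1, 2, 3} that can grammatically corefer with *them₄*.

{1}

*them* is a pronoun, so Principle B applies: it must be free in its binding domain.
Binding domain of *them₄*: the embedded TP, whose subject is the reviewers₂.
*the diplomats₁* c-commands the pronoun but from outside its binding domain, and is not c-commanded by it → coindexation permitted.
*the reviewers₂* c-commands the pronoun within its binding domain → coindexation would violate Principle B.
*the architects₃* c-commands the pronoun within its binding domain → coindexation would violate Principle B.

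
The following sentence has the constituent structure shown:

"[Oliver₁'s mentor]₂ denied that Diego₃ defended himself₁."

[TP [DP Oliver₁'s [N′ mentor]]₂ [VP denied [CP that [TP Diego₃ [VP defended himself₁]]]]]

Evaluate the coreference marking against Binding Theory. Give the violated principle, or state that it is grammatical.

Principle A

The two coindexed NPs are *Oliver₁* and *himself₁*.
*himself₁* is an anaphor. Principle A requires it to be bound within its binding domain — the embedded TP, whose subject is Diego₃.
Within that domain it is c-commanded by *Diego₃*, which does not share its index.
*Oliver₁* does not c-command the anaphor at all.
The anaphor is unbound in its domain → Principle A violation.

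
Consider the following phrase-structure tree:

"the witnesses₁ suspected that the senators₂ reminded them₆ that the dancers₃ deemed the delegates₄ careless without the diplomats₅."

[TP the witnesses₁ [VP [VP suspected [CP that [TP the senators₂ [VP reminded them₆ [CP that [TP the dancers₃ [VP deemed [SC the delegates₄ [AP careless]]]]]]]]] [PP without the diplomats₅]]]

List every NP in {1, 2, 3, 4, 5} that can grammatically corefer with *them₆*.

*them* is a pronoun, so Principle B applies: it must be free in its binding domain.
Binding domain of *them₆*: the embedded TP, whose subject is the senators₂.
*the witnesses₁* c-commands the pronoun but from outside its binding domain, and is not c-commanded by it → coindexation permitted.
*the senators₂* c-commands the pronoun within its binding domain → coindexation would violate Principle B.
*the dancers₃*: the pronoun c-commands this R-expression → coindexation would violate Principle C on *the dancers₃*.
*the delegates₄*: the pronoun c-commands this R-expression → coindexation would violate Principle C on *the delegates₄*.
*the diplomats₅* and the pronoun do not c-command one another → neither Principle B nor Principle C is at stake; coindexation permitted.

{1, 5}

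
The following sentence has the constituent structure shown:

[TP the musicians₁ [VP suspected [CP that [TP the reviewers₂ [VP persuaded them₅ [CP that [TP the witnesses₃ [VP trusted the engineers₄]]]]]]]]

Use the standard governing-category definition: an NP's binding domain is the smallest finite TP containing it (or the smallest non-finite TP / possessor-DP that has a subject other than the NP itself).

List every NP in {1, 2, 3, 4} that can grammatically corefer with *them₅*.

{1}

*them* is a pronoun, so Principle B applies: it must be free in its binding domain.
Binding domain of *them₅*: the embedded TP, whose subject is the reviewers₂.
*the musicians₁* c-commands the pronoun but from outside its binding domain, and is not c-commanded by it → coindexation permitted.
*the reviewers₂* c-commands the pronoun within its binding domain → coindexation would violate Principle B.
*the witnesses₃*: the pronoun c-commands this R-expression → coindexation would violate Principle C on *the witnesses₃*.
*the engineers₄*: the pronoun c-commands this R-expression → coindexation would violate Principle C on *the engineers₄*.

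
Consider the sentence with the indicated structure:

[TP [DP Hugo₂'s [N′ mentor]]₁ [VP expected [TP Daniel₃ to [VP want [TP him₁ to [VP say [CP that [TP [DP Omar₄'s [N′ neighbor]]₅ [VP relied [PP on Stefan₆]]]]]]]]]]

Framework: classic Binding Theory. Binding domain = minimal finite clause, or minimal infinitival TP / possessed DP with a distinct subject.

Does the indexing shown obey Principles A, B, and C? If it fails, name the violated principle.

grammatical

The two coindexed NPs are *[Hugo₂'s mentor]₁* and *him₁*.
*him₁* is a pronoun; its binding domain is the embedded TP, whose subject is Daniel₃. Within that domain it is c-commanded only by *Daniel₃*, which carries a different index — the pronoun is free locally, so Principle B holds.
*[Hugo₂'s mentor]₁* is an R-expression; *him₁* does not c-command it, and no other NP shares its index, so Principle C is satisfied.
All principles are respected.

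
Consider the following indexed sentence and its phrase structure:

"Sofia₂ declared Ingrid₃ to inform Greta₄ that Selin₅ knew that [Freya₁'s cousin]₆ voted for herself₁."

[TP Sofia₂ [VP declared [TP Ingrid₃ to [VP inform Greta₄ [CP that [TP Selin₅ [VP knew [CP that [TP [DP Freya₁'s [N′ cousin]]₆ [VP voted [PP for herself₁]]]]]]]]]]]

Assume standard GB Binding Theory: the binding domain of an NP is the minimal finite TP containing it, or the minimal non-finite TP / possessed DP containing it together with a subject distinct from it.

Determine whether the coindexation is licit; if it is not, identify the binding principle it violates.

The two coindexed NPs are *Freya₁* and *herself₁*.
*herself₁* is an anaphor. Principle A requires it to be bound within its binding domain — the embedded TP, whose subject is [Freya₁'s cousin]₆.
Within that domain it is c-commanded by *[Freya₁'s cousin]₆*, which does not share its index.
*Freya₁* does not c-command the anaphor at all.
The anaphor is unbound in its domain → Principle A violation.

Principle A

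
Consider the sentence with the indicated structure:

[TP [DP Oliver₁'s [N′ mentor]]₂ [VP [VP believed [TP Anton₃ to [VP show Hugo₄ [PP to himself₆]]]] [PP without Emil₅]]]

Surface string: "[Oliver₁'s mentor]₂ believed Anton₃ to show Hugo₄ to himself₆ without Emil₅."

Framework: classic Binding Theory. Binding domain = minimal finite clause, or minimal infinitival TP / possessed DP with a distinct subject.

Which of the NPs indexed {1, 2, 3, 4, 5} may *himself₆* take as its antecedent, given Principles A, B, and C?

*himself* is an anaphor, so Principle A applies: it must be bound in its binding domain.
Binding domain of *himself₆*: the embedded TP, whose subject is Anton₃.
*Oliver₁* does not c-command the anaphor → cannot bind it.
*[Oliver₁'s mentor]₂* c-commands the anaphor but is outside its binding domain → cannot satisfy Principle A.
*Anton₃* c-commands the anaphor within its binding domain → licit binder.
*Hugo₄* c-commands the anaphor within its binding domain → licit binder.
*Emil₅* does not c-command the anaphor → cannot bind it.

{3, 4}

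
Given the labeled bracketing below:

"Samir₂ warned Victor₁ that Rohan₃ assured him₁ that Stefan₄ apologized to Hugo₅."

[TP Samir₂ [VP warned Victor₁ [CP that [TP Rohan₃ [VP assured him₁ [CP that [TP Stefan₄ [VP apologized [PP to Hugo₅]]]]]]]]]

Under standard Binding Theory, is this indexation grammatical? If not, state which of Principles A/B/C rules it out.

grammatical

The two coindexed NPs are *Victor₁* and *him₁*.
*him₁* is a pronoun; its binding domain is the embedded TP, whose subject is Rohan₃. Within that domain it is c-commanded only by *Rohan₃*, which carries a different index — the pronoun is free locally, so Principle B holds.
*Victor₁* is an R-expression; *him₁* does not c-command it, and no other NP shares its index, so Principle C is satisfied.
All principles are respected.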